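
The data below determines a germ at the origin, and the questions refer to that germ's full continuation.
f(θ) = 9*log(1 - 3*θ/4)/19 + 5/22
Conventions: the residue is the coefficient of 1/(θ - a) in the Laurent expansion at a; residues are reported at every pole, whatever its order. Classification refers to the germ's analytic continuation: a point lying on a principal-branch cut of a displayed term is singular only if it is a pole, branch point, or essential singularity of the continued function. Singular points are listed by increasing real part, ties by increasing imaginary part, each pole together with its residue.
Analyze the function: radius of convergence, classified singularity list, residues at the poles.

Branch term (9/19)*log(1 - θ/(4/3)): its argument vanishes at θ = 4/3, a logarithmic branch point, modulus 4/3.
The radius of convergence is the smallest modulus among the singular points: 4/3.

Radius of convergence at 0: 4/3.
At 4/3: a logarithmic branch point.


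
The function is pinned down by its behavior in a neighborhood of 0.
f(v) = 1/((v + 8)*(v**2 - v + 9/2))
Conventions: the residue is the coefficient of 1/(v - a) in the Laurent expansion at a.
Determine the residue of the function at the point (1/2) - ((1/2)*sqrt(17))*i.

The factor v**2 - v + 9/2 splits as (v - a)(v - a') with a = (1/2) - ((1/2)*sqrt(17))*i, a' = (1/2) + ((1/2)*sqrt(17))*i. At the order-1 pole a set g(v) = (v - a)*f(v) = [1/(v + 8)] / (v - a').
Simple pole: residue = g(a) at a = (1/2) - ((1/2)*sqrt(17))*i, which is (-1/153) + ((1/153)*sqrt(17))*i.

The residue is (-1/153) + ((1/153)*sqrt(17))*i.


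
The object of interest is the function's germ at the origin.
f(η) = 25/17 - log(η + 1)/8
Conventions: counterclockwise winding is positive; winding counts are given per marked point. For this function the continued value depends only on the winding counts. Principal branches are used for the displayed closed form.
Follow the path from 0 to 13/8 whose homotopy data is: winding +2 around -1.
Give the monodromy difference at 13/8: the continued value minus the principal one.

The rational part is single-valued and drops out of the difference; each branch term changes only by its own monodromy.
(-1/8)*log(1 - η/(-1)): each positive loop around -1 adds 2*pi*i to the log, so winding +2 contributes (-1/8)*(2)*2*pi*i = -(1/2)*pi*i.
Summing the contributions at η = 13/8 gives -(1/2)*pi*i.

Continued minus principal equals -(1/2)*pi*i.


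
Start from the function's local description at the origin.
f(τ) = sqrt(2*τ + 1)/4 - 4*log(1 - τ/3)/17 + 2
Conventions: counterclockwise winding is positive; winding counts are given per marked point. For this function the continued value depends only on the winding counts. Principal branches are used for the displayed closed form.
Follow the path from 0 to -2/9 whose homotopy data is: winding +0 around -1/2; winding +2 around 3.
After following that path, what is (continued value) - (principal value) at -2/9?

Continued minus principal equals -(16/17)*pi*i.

The rational part is single-valued and drops out of the difference; each branch term changes only by its own monodromy.
(1/4)*sqrt(1 - τ/(-1/2)): winding +0 is even, the square root returns to the same sheet, contribution 0.
(-4/17)*log(1 - τ/(3)): each positive loop around 3 adds 2*pi*i to the log, so winding +2 contributes (-4/17)*(2)*2*pi*i = -(16/17)*pi*i.
Summing the contributions at τ = -2/9 gives -(16/17)*pi*i.


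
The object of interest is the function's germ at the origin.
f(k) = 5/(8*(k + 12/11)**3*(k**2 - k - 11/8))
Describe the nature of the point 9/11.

Denominator factors: k + 12/11 = 21/11 at k = 9/11; k**2 - k - 11/8 = -1475/968 at k = 9/11 — none vanishes.
So the germ continues analytically to 9/11.

The point is a regular point.


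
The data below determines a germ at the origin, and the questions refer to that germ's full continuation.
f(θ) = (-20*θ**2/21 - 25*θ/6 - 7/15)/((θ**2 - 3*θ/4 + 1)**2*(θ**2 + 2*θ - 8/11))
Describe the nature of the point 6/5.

Denominator factors: θ**2 + 2*θ - 8/11 = 856/275 at θ = 6/5; θ**2 - 3*θ/4 + 1 = 77/50 at θ = 6/5 — none vanishes.
So the germ continues analytically to 6/5.

The point is a regular point.


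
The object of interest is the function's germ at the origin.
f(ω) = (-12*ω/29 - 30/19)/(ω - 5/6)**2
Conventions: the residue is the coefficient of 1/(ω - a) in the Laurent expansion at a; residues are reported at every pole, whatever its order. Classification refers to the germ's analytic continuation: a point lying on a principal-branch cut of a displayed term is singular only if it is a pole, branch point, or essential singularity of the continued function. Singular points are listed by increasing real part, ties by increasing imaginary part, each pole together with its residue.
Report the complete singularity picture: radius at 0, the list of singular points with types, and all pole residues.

Radius of convergence at 0: 5/6.
At 5/6: a pole of order 2; residue -12/29.

Denominator factor (ω - 5/6)^2: pole of order 2 at 5/6, modulus 5/6.
The radius of convergence is the smallest modulus among the singular points: 5/6.
At the order-2 pole 5/6 set g(ω) = (ω - (5/6))^2*f(ω) = -12*ω/29 - 30/19.
Order-2 pole: residue = g'(a); g'(5/6) = -12/29, so the residue is -12/29.


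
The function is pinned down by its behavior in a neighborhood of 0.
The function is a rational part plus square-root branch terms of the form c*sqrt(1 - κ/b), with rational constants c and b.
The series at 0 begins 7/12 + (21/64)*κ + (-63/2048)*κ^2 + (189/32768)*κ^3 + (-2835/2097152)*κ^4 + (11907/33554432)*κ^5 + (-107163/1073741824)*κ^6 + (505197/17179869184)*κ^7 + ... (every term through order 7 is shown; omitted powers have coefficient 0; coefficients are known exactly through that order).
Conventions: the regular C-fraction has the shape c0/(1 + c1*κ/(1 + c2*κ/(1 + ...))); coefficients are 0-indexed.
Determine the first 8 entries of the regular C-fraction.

The regular C-fraction coefficients are [7/12, -9/16, 21/32, 3/224, 39/224, 21/416, 57/416, 39/608].

Taylor coefficients (read off): a_0 = 7/12, a_1 = 21/64, a_2 = -63/2048, a_3 = 189/32768, a_4 = -2835/2097152, a_5 = 11907/33554432, a_6 = -107163/1073741824, a_7 = 505197/17179869184.
c0 = a_0 = 7/12. Peel one level at a time: if S = 1 + c*κ/S' with S'(0) = 1, then c is the κ-coefficient of S and S' = c*κ/(S - 1).
S_1 = c0/f = 1 + (-9/16)*κ + (189/512)*κ^2 + ...; c1 = -9/16.
S_2 = c1*κ/(S_1 - 1) = 1 + (21/32)*κ + (-9/1024)*κ^2 + ...; c2 = 21/32.
S_3 = c2*κ/(S_2 - 1) = 1 + (3/224)*κ + (-117/50176)*κ^2 + ...; c3 = 3/224.
S_4 = c3*κ/(S_3 - 1) = 1 + (39/224)*κ + (-9/1024)*κ^2 + ...; c4 = 39/224.
S_5 = c4*κ/(S_4 - 1) = 1 + (21/416)*κ + (-1197/173056)*κ^2 + ...; c5 = 21/416.
S_6 = c5*κ/(S_5 - 1) = 1 + (57/416)*κ + (-9/1024)*κ^2 + ...; c6 = 57/416.
S_7 = c6*κ/(S_6 - 1) = 1 + (39/608)*κ + ...; c7 = 39/608.


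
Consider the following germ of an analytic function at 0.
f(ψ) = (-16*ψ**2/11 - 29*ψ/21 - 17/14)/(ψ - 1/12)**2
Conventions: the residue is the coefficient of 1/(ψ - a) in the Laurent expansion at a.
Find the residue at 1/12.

The residue is -125/77.

At the order-2 pole 1/12 set g(ψ) = (ψ - (1/12))^2*f(ψ) = -16*ψ**2/11 - 29*ψ/21 - 17/14.
Order-2 pole: residue = g'(a); g'(1/12) = -125/77, so the residue is -125/77.


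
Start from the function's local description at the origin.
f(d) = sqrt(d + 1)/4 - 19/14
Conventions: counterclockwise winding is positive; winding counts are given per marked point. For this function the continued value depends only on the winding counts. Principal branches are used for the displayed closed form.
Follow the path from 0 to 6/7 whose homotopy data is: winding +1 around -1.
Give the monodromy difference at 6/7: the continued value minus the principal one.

Continued minus principal equals -(1/14)*sqrt(91).

The rational part is single-valued and drops out of the difference; each branch term changes only by its own monodromy.
(1/4)*sqrt(1 - d/(-1)): winding +1 is odd, the square root flips sign, contributing -2*(1/4)*sqrt(1 - (6/7)/(-1)) = -2*(1/4)*sqrt(13/7) = -(1/14)*sqrt(91).
Summing the contributions at d = 6/7 gives -(1/14)*sqrt(91).


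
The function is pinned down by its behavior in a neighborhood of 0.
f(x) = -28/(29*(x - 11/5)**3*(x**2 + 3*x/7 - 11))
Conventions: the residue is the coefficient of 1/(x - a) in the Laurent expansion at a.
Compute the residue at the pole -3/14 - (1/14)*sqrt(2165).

The factor x**2 + 3*x/7 - 11 splits as (x - a)(x - a') with a = -3/14 - (1/14)*sqrt(2165), a' = -3/14 + (1/14)*sqrt(2165). At the order-1 pole a set g(x) = (x - a)*f(x) = [-28/(29*(x - 11/5)**3)] / (x - a').
Simple pole: residue = g(a) at a = -3/14 - (1/14)*sqrt(2165), which is -2140810000/22070406413 + (681526300/329533999201)*sqrt(2165).

The residue is -2140810000/22070406413 + (681526300/329533999201)*sqrt(2165).


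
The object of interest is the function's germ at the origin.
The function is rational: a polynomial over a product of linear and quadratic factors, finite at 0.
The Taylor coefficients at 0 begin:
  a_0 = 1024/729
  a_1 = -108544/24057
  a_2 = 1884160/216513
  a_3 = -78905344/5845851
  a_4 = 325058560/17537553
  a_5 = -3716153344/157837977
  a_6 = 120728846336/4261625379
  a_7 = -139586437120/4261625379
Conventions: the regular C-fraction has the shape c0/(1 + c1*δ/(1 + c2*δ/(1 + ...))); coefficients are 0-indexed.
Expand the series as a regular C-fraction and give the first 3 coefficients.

The regular C-fraction coefficients are [1024/729, 106/33, -6734/5247].

Taylor coefficients (read off): a_0 = 1024/729, a_1 = -108544/24057, a_2 = 1884160/216513.
c0 = a_0 = 1024/729. Peel one level at a time: if S = 1 + c*δ/S' with S'(0) = 1, then c is the δ-coefficient of S and S' = c*δ/(S - 1).
S_1 = c0/f = 1 + (106/33)*δ + (13468/3267)*δ^2 + ...; c1 = 106/33.
S_2 = c1*δ/(S_1 - 1) = 1 + (-6734/5247)*δ + ...; c2 = -6734/5247.


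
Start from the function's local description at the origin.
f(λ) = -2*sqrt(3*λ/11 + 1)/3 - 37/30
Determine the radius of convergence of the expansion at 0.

Branch term (-2/3)*sqrt(1 - λ/(-11/3)): its argument vanishes at λ = -11/3, a square-root branch point, modulus 11/3.
The radius of convergence is the smallest modulus among the singular points: 11/3.

The radius of convergence is 11/3.


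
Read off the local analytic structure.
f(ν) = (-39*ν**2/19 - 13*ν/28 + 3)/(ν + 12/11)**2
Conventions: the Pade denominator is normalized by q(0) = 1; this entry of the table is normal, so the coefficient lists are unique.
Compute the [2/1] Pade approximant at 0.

Taylor coefficients needed (expand at 0): a_0 = 121/48, a_1 = -20207/4032, a_2 = 4913689/919296, a_3 = -61645265/11031552.
Write the denominator as Q(ν) = 1 + q1*ν. Requiring Q*f - P = O(ν^4) with deg P <= 2 kills the coefficients of ν^3..ν^3 in Q*f:
  ν^3: a_3 + q1*a_2 = 0, i.e. -61645265/11031552 + (4913689/919296)*q1 = 0.
Solving this linear system: q1 = 509465/487308.
The numerator is Q*f truncated at degree 2: P0 = a_0 = 121/48; P1 = a_1 + q1*a_0 = -5403739/2274104; P2 = a_2 + q1*a_1 = 36477507/345663808.

The Pade approximant has numerator coefficients [121/48, -5403739/2274104, 36477507/345663808]; denominator coefficients [1, 509465/487308].


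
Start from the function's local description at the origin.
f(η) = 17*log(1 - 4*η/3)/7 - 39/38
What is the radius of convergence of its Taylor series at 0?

The radius of convergence is 3/4.

Branch term (17/7)*log(1 - η/(3/4)): its argument vanishes at η = 3/4, a logarithmic branch point, modulus 3/4.
The radius of convergence is the smallest modulus among the singular points: 3/4.


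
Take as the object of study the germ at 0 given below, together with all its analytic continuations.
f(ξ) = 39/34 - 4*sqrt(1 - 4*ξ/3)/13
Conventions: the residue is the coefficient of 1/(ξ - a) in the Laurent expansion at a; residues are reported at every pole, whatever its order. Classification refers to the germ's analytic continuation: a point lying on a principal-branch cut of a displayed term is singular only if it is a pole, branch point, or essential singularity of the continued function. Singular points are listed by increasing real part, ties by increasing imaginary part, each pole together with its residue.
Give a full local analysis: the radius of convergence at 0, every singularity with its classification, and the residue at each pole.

Radius of convergence at 0: 3/4.
At 3/4: an algebraic (square-root) branch point.

Branch term (-4/13)*sqrt(1 - ξ/(3/4)): its argument vanishes at ξ = 3/4, a square-root branch point, modulus 3/4.
The radius of convergence is the smallest modulus among the singular points: 3/4.


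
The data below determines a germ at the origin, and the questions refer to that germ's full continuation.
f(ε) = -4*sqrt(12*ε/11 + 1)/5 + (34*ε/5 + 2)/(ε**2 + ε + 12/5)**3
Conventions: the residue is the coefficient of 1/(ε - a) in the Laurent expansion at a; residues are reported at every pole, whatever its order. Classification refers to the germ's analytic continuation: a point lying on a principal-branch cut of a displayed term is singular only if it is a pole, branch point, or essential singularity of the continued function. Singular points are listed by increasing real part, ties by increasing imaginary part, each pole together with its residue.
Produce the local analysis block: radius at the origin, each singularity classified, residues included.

Radius of convergence at 0: 11/12.
At -11/12: an algebraic (square-root) branch point.
At (-1/2) - ((1/10)*sqrt(215))*i: a pole of order 3; residue -((210/79507)*sqrt(215))*i.
At (-1/2) + ((1/10)*sqrt(215))*i: a pole of order 3; residue ((210/79507)*sqrt(215))*i.

Denominator factor (ε**2 + ε + 12/5)^3: discriminant -43/5, complex-conjugate roots (-1/2) + ((1/10)*sqrt(215))*i and (-1/2) - ((1/10)*sqrt(215))*i; poles of order 3, moduli (2/5)*sqrt(15) and (2/5)*sqrt(15).
Branch term (-4/5)*sqrt(1 - ε/(-11/12)): its argument vanishes at ε = -11/12, a square-root branch point, modulus 11/12.
The radius of convergence is the smallest modulus among the singular points: 11/12.
The branch term is analytic at (-1/2) - ((1/10)*sqrt(215))*i and contributes nothing to the residue; only the rational part matters.
The factor ε**2 + ε + 12/5 splits as (ε - a)(ε - a') with a = (-1/2) - ((1/10)*sqrt(215))*i, a' = (-1/2) + ((1/10)*sqrt(215))*i. At the order-3 pole a set g(ε) = (ε - a)^3*(rational part) = [34*ε/5 + 2] / (ε - a')^3.
Order-3 pole: residue = g''(a)/2; g''((-1/2) - ((1/10)*sqrt(215))*i) = -((420/79507)*sqrt(215))*i, so the residue is -((210/79507)*sqrt(215))*i.
The branch term is analytic at (-1/2) + ((1/10)*sqrt(215))*i and contributes nothing to the residue; only the rational part matters.
The factor ε**2 + ε + 12/5 splits as (ε - a)(ε - a') with a = (-1/2) + ((1/10)*sqrt(215))*i, a' = (-1/2) - ((1/10)*sqrt(215))*i. At the order-3 pole a set g(ε) = (ε - a)^3*(rational part) = [34*ε/5 + 2] / (ε - a')^3.
Order-3 pole: residue = g''(a)/2; g''((-1/2) + ((1/10)*sqrt(215))*i) = ((420/79507)*sqrt(215))*i, so the residue is ((210/79507)*sqrt(215))*i.
List the singular points by increasing real part (a conjugate pair: the negative imaginary part first).


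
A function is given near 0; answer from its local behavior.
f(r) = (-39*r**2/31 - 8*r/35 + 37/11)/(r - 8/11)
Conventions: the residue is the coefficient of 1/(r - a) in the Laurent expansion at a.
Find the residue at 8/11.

The residue is 332411/131285.

At the order-1 pole 8/11 set g(r) = (r - (8/11))*f(r) = -39*r**2/31 - 8*r/35 + 37/11.
Simple pole: residue = g(a) at a = 8/11, which is 332411/131285.


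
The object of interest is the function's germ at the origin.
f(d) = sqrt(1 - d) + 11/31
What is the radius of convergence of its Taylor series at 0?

Branch term (1)*sqrt(1 - d/(1)): its argument vanishes at d = 1, a square-root branch point, modulus 1.
The radius of convergence is the smallest modulus among the singular points: 1.

The radius of convergence is 1.


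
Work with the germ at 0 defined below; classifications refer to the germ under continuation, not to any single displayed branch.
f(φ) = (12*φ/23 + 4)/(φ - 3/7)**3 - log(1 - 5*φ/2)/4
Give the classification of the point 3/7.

The denominator factor φ - 3/7 vanishes at 3/7 and appears to the power 3; the numerator there equals 680/161, nonzero, and no other factor vanishes.
The branch terms are analytic at this point.
Hence a pole whose order is the multiplicity, 3.

The point is a pole of order 3.


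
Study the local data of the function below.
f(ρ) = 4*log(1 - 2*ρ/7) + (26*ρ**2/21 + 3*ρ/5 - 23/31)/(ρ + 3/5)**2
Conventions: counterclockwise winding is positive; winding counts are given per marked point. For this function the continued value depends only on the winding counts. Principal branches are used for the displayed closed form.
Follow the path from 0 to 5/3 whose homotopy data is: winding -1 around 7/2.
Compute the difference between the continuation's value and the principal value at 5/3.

The rational part is single-valued and drops out of the difference; each branch term changes only by its own monodromy.
(4)*log(1 - ρ/(7/2)): each positive loop around 7/2 adds 2*pi*i to the log, so winding -1 contributes (4)*(-1)*2*pi*i = -(8)*pi*i.
Summing the contributions at ρ = 5/3 gives -(8)*pi*i.

Continued minus principal equals -(8)*pi*i.


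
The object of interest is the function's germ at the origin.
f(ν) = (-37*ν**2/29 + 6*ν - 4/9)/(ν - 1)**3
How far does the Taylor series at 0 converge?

Denominator factor (ν - 1)^3: pole of order 3 at 1, modulus 1.
The radius of convergence is the smallest modulus among the singular points: 1.

The radius of convergence is 1.


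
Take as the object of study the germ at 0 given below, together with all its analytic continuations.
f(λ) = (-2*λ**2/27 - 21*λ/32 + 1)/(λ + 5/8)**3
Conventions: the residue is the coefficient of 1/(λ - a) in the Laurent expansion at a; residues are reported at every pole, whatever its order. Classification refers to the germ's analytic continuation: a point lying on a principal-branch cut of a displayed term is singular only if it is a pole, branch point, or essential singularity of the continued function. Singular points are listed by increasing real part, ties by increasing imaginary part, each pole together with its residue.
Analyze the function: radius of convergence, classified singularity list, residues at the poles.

Radius of convergence at 0: 5/8.
At -5/8: a pole of order 3; residue -2/27.

Denominator factor (λ + 5/8)^3: pole of order 3 at -5/8, modulus 5/8.
The radius of convergence is the smallest modulus among the singular points: 5/8.
At the order-3 pole -5/8 set g(λ) = (λ - (-5/8))^3*f(λ) = -2*λ**2/27 - 21*λ/32 + 1.
Order-3 pole: residue = g''(a)/2; g''(-5/8) = -4/27, so the residue is -2/27.


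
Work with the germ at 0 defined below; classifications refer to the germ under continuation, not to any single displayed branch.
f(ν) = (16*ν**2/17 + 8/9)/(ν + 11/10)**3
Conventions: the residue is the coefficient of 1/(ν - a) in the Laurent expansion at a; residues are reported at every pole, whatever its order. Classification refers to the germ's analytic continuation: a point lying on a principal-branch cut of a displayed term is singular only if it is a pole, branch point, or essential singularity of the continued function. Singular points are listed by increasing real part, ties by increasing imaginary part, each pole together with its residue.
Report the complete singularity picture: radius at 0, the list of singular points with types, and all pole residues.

Denominator factor (ν + 11/10)^3: pole of order 3 at -11/10, modulus 11/10.
The radius of convergence is the smallest modulus among the singular points: 11/10.
At the order-3 pole -11/10 set g(ν) = (ν - (-11/10))^3*f(ν) = 16*ν**2/17 + 8/9.
Order-3 pole: residue = g''(a)/2; g''(-11/10) = 32/17, so the residue is 16/17.

Radius of convergence at 0: 11/10.
At -11/10: a pole of order 3; residue 16/17.


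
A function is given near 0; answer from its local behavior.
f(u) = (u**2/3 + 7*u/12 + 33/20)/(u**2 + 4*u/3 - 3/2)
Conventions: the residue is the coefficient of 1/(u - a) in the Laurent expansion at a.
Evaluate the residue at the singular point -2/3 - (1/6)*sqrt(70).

The factor u**2 + 4*u/3 - 3/2 splits as (u - a)(u - a') with a = -2/3 - (1/6)*sqrt(70), a' = -2/3 + (1/6)*sqrt(70). At the order-1 pole a set g(u) = (u - a)*f(u) = [u**2/3 + 7*u/12 + 33/20] / (u - a').
Simple pole: residue = g(a) at a = -2/3 - (1/6)*sqrt(70), which is 5/72 - (1111/12600)*sqrt(70).

The residue is 5/72 - (1111/12600)*sqrt(70).


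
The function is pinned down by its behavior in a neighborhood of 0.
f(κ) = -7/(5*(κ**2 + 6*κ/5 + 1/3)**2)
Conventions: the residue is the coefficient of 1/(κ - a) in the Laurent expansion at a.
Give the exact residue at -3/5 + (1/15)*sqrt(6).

The residue is (525/16)*sqrt(6).

The factor κ**2 + 6*κ/5 + 1/3 splits as (κ - a)(κ - a') with a = -3/5 + (1/15)*sqrt(6), a' = -3/5 - (1/15)*sqrt(6). At the order-2 pole a set g(κ) = (κ - a)^2*f(κ) = [-7/5] / (κ - a')^2.
Order-2 pole: residue = g'(a); g'(-3/5 + (1/15)*sqrt(6)) = (525/16)*sqrt(6), so the residue is (525/16)*sqrt(6).


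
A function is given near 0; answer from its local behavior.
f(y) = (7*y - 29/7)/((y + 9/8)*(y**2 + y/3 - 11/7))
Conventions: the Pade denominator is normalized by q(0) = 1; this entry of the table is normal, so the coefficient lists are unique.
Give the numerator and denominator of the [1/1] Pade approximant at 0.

Taylor coefficients needed (expand at 0): a_0 = 232/99, a_1 = -54352/9801, a_2 = 5517304/970299.
Write the denominator as Q(y) = 1 + q1*y. Requiring Q*f - P = O(y^3) with deg P <= 1 kills the coefficients of y^2..y^2 in Q*f:
  y^2: a_2 + q1*a_1 = 0, i.e. 5517304/970299 + (-54352/9801)*q1 = 0.
Solving this linear system: q1 = 689663/672606.
The numerator is Q*f truncated at degree 1: P0 = a_0 = 232/99; P1 = a_1 + q1*a_0 = -3170692/1008909.

The Pade approximant has numerator coefficients [232/99, -3170692/1008909]; denominator coefficients [1, 689663/672606].


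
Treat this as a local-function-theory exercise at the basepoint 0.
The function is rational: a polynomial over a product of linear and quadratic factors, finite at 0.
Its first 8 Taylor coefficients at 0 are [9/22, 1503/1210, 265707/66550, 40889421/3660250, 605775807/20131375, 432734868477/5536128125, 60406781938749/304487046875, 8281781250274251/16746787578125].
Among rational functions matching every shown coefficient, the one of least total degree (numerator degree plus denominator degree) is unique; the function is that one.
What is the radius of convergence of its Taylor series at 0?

The radius of convergence is 5/11.

No rational of total degree below 5 reproduces all 8 coefficients; solving the [0/5] Pade equations on them gives f(ν) = 9/(10*(ν - 5/11)**2*(ν + 11/5)**3), whose expansion matches every shown term.
Denominator factor (ν - 5/11)^2: pole of order 2 at 5/11, modulus 5/11.
Denominator factor (ν + 11/5)^3: pole of order 3 at -11/5, modulus 11/5.
The radius of convergence is the smallest modulus among the singular points: 5/11.


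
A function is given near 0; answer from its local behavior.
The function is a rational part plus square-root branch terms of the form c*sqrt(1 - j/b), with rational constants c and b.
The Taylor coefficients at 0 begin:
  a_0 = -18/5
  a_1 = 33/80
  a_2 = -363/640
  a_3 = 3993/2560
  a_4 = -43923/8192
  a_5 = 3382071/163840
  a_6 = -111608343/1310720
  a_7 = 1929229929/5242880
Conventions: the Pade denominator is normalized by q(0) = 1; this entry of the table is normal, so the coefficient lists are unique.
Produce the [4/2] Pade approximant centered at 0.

Taylor coefficients needed (read off): a_0 = -18/5, a_1 = 33/80, a_2 = -363/640, a_3 = 3993/2560, a_4 = -43923/8192, a_5 = 3382071/163840, a_6 = -111608343/1310720.
Write the denominator as Q(j) = 1 + q1*j + q2*j^2. Requiring Q*f - P = O(j^7) with deg P <= 4 kills the coefficients of j^5..j^6 in Q*f:
  j^5: a_5 + q1*a_4 + q2*a_3 = 0, i.e. 3382071/163840 + (-43923/8192)*q1 + (3993/2560)*q2 = 0.
  j^6: a_6 + q1*a_5 + q2*a_4 = 0, i.e. -111608343/1310720 + (3382071/163840)*q1 + (-43923/8192)*q2 = 0.
Solving this linear system: q1 = 77/12, q2 = 847/96.
The numerator is Q*f truncated at degree 4: P0 = a_0 = -18/5; P1 = a_1 + q1*a_0 = -363/16; P2 = a_2 + q1*a_1 + q2*a_0 = -18997/640; P3 = a_3 + q1*a_2 + q2*a_1 = 3993/2560; P4 = a_4 + q1*a_3 + q2*a_2 = -14641/40960.

The Pade approximant has numerator coefficients [-18/5, -363/16, -18997/640, 3993/2560, -14641/40960]; denominator coefficients [1, 77/12, 847/96].


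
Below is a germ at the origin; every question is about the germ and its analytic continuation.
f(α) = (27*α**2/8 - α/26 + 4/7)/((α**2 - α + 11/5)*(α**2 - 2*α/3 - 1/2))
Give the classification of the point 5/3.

Denominator factors: α**2 - 2*α/3 - 1/2 = 7/6 at α = 5/3; α**2 - α + 11/5 = 149/45 at α = 5/3 — none vanishes.
So the germ continues analytically to 5/3.

The point is a regular point.


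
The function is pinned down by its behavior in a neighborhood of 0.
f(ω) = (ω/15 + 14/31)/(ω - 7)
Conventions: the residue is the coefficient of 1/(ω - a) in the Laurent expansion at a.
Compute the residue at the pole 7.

At the order-1 pole 7 set g(ω) = (ω - (7))*f(ω) = ω/15 + 14/31.
Simple pole: residue = g(a) at a = 7, which is 427/465.

The residue is 427/465.


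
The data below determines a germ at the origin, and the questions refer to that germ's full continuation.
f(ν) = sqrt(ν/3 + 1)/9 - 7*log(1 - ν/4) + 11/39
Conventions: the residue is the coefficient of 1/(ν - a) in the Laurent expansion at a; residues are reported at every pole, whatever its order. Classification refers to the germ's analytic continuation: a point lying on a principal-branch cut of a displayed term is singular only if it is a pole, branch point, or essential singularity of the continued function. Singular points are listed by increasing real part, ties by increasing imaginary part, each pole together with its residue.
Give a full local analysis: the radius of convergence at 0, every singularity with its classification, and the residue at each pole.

Branch term (1/9)*sqrt(1 - ν/(-3)): its argument vanishes at ν = -3, a square-root branch point, modulus 3.
Branch term (-7)*log(1 - ν/(4)): its argument vanishes at ν = 4, a logarithmic branch point, modulus 4.
The radius of convergence is the smallest modulus among the singular points: 3.
List the singular points by increasing real part (a conjugate pair: the negative imaginary part first).

Radius of convergence at 0: 3.
At -3: an algebraic (square-root) branch point.
At 4: a logarithmic branch point.


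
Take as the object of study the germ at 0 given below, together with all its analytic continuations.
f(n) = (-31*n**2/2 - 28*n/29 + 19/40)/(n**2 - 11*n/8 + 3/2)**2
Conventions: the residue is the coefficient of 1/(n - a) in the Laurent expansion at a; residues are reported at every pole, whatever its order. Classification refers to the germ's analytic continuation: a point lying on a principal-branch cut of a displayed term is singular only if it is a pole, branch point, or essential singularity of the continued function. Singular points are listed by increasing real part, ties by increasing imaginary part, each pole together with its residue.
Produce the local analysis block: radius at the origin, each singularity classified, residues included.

Radius of convergence at 0: (1/2)*sqrt(6).
At (11/16) - ((1/16)*sqrt(263))*i: a pole of order 2; residue -((3480192/10029505)*sqrt(263))*i.
At (11/16) + ((1/16)*sqrt(263))*i: a pole of order 2; residue ((3480192/10029505)*sqrt(263))*i.


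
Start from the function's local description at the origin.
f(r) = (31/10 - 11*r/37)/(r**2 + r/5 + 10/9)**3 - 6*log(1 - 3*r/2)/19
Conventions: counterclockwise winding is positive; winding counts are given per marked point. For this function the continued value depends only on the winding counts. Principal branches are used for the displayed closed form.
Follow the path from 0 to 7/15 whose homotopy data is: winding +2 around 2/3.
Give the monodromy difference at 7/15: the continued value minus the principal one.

The rational part is single-valued and drops out of the difference; each branch term changes only by its own monodromy.
(-6/19)*log(1 - r/(2/3)): each positive loop around 2/3 adds 2*pi*i to the log, so winding +2 contributes (-6/19)*(2)*2*pi*i = -(24/19)*pi*i.
Summing the contributions at r = 7/15 gives -(24/19)*pi*i.

Continued minus principal equals -(24/19)*pi*i.


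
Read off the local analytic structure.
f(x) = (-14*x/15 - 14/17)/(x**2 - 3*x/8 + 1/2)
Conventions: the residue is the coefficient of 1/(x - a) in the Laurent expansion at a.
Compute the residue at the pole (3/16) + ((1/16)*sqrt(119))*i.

The residue is (-7/15) + ((97/1445)*sqrt(119))*i.

The factor x**2 - 3*x/8 + 1/2 splits as (x - a)(x - a') with a = (3/16) + ((1/16)*sqrt(119))*i, a' = (3/16) - ((1/16)*sqrt(119))*i. At the order-1 pole a set g(x) = (x - a)*f(x) = [-14*x/15 - 14/17] / (x - a').
Simple pole: residue = g(a) at a = (3/16) + ((1/16)*sqrt(119))*i, which is (-7/15) + ((97/1445)*sqrt(119))*i.


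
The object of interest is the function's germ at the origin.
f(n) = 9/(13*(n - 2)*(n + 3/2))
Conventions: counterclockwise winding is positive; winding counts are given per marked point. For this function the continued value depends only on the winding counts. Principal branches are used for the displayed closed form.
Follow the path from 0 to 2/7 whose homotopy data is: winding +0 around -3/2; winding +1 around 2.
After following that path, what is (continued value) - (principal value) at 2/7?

The function is rational, hence single-valued: continuing it around any pole returns the same value, so the difference is 0.

Continued minus principal equals 0.


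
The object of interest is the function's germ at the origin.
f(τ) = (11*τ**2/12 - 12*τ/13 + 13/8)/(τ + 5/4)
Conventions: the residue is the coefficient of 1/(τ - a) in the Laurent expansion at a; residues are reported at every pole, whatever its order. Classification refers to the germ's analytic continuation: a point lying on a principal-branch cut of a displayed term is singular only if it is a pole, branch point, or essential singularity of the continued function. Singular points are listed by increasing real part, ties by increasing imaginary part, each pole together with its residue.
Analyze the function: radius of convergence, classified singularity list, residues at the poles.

Denominator factor (τ + 5/4): pole of order 1 at -5/4, modulus 5/4.
The radius of convergence is the smallest modulus among the singular points: 5/4.
At the order-1 pole -5/4 set g(τ) = (τ - (-5/4))*f(τ) = 11*τ**2/12 - 12*τ/13 + 13/8.
Simple pole: residue = g(a) at a = -5/4, which is 10511/2496.

Radius of convergence at 0: 5/4.
At -5/4: a pole of order 1; residue 10511/2496.


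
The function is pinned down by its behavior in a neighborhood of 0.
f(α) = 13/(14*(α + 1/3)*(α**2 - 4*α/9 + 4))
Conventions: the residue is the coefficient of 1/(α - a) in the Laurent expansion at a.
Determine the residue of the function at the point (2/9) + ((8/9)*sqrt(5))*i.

The residue is (-351/3220) - ((351/25760)*sqrt(5))*i.

The factor α**2 - 4*α/9 + 4 splits as (α - a)(α - a') with a = (2/9) + ((8/9)*sqrt(5))*i, a' = (2/9) - ((8/9)*sqrt(5))*i. At the order-1 pole a set g(α) = (α - a)*f(α) = [13/(14*(α + 1/3))] / (α - a').
Simple pole: residue = g(a) at a = (2/9) + ((8/9)*sqrt(5))*i, which is (-351/3220) - ((351/25760)*sqrt(5))*i.


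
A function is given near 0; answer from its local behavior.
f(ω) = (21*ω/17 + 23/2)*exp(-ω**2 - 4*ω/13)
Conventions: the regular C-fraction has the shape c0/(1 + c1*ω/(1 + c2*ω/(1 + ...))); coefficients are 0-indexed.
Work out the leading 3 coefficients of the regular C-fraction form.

Taylor coefficients (expand at 0): a_0 = 23/2, a_1 = -509/221, a_2 = -65135/5746.
c0 = a_0 = 23/2. Peel one level at a time: if S = 1 + c*ω/S' with S'(0) = 1, then c is the ω-coefficient of S and S' = c*ω/(S - 1).
S_1 = c0/f = 1 + (1018/5083)*ω + (26504109/25836889)*ω^2 + ...; c1 = 1018/5083.
S_2 = c1*ω/(S_1 - 1) = 1 + (-26504109/5174494)*ω + ...; c2 = -26504109/5174494.

The regular C-fraction coefficients are [23/2, 1018/5083, -26504109/5174494].


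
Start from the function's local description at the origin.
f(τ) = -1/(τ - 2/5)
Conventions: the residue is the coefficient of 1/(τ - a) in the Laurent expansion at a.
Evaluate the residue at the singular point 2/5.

The residue is -1.

At the order-1 pole 2/5 set g(τ) = (τ - (2/5))*f(τ) = -1.
Simple pole: residue = g(a) at a = 2/5, which is -1.


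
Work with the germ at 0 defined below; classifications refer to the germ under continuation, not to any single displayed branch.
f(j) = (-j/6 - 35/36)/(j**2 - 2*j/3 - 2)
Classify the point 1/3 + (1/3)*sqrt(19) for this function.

The point is a pole of order 1.

The denominator factor j**2 - 2*j/3 - 2 vanishes at 1/3 + (1/3)*sqrt(19) and appears to the power 1; the numerator there equals -37/36 - (1/18)*sqrt(19), nonzero, and no other factor vanishes.
Hence a pole whose order is the multiplicity, 1.


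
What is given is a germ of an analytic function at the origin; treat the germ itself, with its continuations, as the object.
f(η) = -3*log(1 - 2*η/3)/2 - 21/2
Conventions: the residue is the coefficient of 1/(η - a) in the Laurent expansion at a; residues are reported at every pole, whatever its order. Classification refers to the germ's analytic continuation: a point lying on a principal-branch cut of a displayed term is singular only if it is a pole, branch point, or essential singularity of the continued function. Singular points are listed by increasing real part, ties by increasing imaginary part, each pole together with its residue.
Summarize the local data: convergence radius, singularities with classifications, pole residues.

Radius of convergence at 0: 3/2.
At 3/2: a logarithmic branch point.

Branch term (-3/2)*log(1 - η/(3/2)): its argument vanishes at η = 3/2, a logarithmic branch point, modulus 3/2.
The radius of convergence is the smallest modulus among the singular points: 3/2.


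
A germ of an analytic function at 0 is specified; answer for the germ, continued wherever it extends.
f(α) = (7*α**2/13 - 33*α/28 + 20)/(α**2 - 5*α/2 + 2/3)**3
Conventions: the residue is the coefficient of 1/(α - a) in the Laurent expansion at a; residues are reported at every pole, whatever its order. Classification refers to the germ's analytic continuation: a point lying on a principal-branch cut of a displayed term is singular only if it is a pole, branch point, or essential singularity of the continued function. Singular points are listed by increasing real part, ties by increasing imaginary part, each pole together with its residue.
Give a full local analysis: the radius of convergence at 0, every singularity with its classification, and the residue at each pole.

Radius of convergence at 0: 5/4 - (1/12)*sqrt(129).
At 5/4 - (1/12)*sqrt(129): a pole of order 3; residue -(232332/556549)*sqrt(129).
At 5/4 + (1/12)*sqrt(129): a pole of order 3; residue (232332/556549)*sqrt(129).


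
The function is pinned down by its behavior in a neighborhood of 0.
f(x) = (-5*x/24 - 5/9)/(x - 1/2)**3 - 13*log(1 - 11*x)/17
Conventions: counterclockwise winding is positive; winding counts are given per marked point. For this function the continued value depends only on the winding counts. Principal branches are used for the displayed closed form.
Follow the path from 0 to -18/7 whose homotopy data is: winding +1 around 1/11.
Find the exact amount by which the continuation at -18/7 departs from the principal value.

The rational part is single-valued and drops out of the difference; each branch term changes only by its own monodromy.
(-13/17)*log(1 - x/(1/11)): each positive loop around 1/11 adds 2*pi*i to the log, so winding +1 contributes (-13/17)*(1)*2*pi*i = -(26/17)*pi*i.
Summing the contributions at x = -18/7 gives -(26/17)*pi*i.

Continued minus principal equals -(26/17)*pi*i.


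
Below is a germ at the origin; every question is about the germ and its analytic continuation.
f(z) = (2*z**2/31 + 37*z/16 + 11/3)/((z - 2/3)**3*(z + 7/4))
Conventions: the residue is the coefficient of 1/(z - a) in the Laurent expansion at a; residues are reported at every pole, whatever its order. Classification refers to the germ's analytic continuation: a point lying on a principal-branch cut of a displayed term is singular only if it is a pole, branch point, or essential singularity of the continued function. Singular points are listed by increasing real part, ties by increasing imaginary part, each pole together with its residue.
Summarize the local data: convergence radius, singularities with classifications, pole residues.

Radius of convergence at 0: 2/3.
At -7/4: a pole of order 1; residue 9783/756059.
At 2/3: a pole of order 3; residue -9783/756059.

Denominator factor (z + 7/4): pole of order 1 at -7/4, modulus 7/4.
Denominator factor (z - 2/3)^3: pole of order 3 at 2/3, modulus 2/3.
The radius of convergence is the smallest modulus among the singular points: 2/3.
At the order-1 pole -7/4 set g(z) = (z - (-7/4))*f(z) = (2*z**2/31 + 37*z/16 + 11/3)/(z - 2/3)**3.
Simple pole: residue = g(a) at a = -7/4, which is 9783/756059.
At the order-3 pole 2/3 set g(z) = (z - (2/3))^3*f(z) = (2*z**2/31 + 37*z/16 + 11/3)/(z + 7/4).
Order-3 pole: residue = g''(a)/2; g''(2/3) = -19566/756059, so the residue is -9783/756059.
List the singular points by increasing real part (a conjugate pair: the negative imaginary part first).


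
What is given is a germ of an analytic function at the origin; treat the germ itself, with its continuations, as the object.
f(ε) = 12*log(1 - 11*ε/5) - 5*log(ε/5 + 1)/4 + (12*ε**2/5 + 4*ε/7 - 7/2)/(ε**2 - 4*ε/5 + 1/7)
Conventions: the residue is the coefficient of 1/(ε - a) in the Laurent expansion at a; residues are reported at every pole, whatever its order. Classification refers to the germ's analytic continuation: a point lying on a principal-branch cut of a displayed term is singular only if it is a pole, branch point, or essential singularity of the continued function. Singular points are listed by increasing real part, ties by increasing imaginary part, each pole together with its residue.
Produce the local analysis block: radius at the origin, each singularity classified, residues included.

Radius of convergence at 0: 2/5 - (1/35)*sqrt(21).
At -5: a logarithmic branch point.
At 2/5 - (1/35)*sqrt(21): a pole of order 1; residue 218/175 + (4981/2100)*sqrt(21).
At 5/11: a logarithmic branch point.
At 2/5 + (1/35)*sqrt(21): a pole of order 1; residue 218/175 - (4981/2100)*sqrt(21).

Denominator factor (ε**2 - 4*ε/5 + 1/7): discriminant 12/175, real irrational roots 2/5 + (1/35)*sqrt(21) and 2/5 - (1/35)*sqrt(21); poles of order 1, moduli 2/5 + (1/35)*sqrt(21) and 2/5 - (1/35)*sqrt(21).
Branch term (12)*log(1 - ε/(5/11)): its argument vanishes at ε = 5/11, a logarithmic branch point, modulus 5/11.
Branch term (-5/4)*log(1 - ε/(-5)): its argument vanishes at ε = -5, a logarithmic branch point, modulus 5.
The radius of convergence is the smallest modulus among the singular points: 2/5 - (1/35)*sqrt(21).
The branch terms are analytic at 2/5 - (1/35)*sqrt(21) and contribute nothing to the residue; only the rational part matters.
The factor ε**2 - 4*ε/5 + 1/7 splits as (ε - a)(ε - a') with a = 2/5 - (1/35)*sqrt(21), a' = 2/5 + (1/35)*sqrt(21). At the order-1 pole a set g(ε) = (ε - a)*(rational part) = [12*ε**2/5 + 4*ε/7 - 7/2] / (ε - a').
Simple pole: residue = g(a) at a = 2/5 - (1/35)*sqrt(21), which is 218/175 + (4981/2100)*sqrt(21).
The branch terms are analytic at 2/5 + (1/35)*sqrt(21) and contribute nothing to the residue; only the rational part matters.
The factor ε**2 - 4*ε/5 + 1/7 splits as (ε - a)(ε - a') with a = 2/5 + (1/35)*sqrt(21), a' = 2/5 - (1/35)*sqrt(21). At the order-1 pole a set g(ε) = (ε - a)*(rational part) = [12*ε**2/5 + 4*ε/7 - 7/2] / (ε - a').
Simple pole: residue = g(a) at a = 2/5 + (1/35)*sqrt(21), which is 218/175 - (4981/2100)*sqrt(21).
List the singular points by increasing real part (a conjugate pair: the negative imaginary part first).
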